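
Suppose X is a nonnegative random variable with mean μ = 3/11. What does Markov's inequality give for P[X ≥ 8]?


μ = E[X] = 3/11, a = 8.
Markov: P[X ≥ 8] ≤ μ/a = (3/11)/8 = 3/88.
Numerically: ≈ 0.034.
(Since a = 8 > μ = 0.273, the bound 3/88 is < 1 and informative.)

P[X ≥ 8] ≤ 3/88 ≈ 0.034.


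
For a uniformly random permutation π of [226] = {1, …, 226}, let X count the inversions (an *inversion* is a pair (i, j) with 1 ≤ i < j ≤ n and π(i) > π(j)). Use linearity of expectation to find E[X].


Write X = Σ X_I over the C(226, 2) = 25425 pairs i < j, with X_I the indicator of one inversion.
There are 25425 indicators.
For each fixed pair i < j, the values π(i) and π(j) are two distinct elements of {1, …, 226} in uniformly random order; by symmetry P[π(i) > π(j)] = 1/2.
By linearity: E[X] = 25425 · (1/2) = C(226, 2) · (1/2) = 25425/2 = 25425/2 ≈ 12712.50000.

E[X] = 25425/2 = 12712.50000.


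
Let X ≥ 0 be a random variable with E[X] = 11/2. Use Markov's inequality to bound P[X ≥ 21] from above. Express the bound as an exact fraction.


μ = E[X] = 11/2, a = 21.
Markov: P[X ≥ 21] ≤ μ/a = (11/2)/21 = 11/42.
Numerically: ≈ 0.261905.
(Since a = 21 > μ = 5.500000, the bound 11/42 is < 1 and informative.)

P[X ≥ 21] ≤ 11/42 ≈ 0.261905.


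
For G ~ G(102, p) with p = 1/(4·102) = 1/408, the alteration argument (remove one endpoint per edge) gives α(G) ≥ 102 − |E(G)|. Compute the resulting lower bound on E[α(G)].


E[|E(G)|] = C(102, 2)·p = 5151 · (1/408) = 101/8.
E[α(G)] ≥ n − E[|E(G)|] = 102 − 101/8 = 715/8.
Numerically: ≈ 89.375.
(This is only a lower bound; the true E[α(G)] may be larger.)

E[α(G)] ≥ 715/8 ≈ 89.375.


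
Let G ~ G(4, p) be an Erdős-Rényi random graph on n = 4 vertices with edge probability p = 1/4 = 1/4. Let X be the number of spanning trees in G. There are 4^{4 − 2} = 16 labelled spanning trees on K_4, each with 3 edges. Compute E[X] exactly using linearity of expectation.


K_4 has 4^{4 − 2} = 16 labelled spanning trees.
For each such spanning tree H, let X_H = 1 if all 3 edges of H are present in G. Then P[X_H = 1] = p^{3} = (1/4)^{3} = 1/64.
By linearity: E[X] = Σ_H E[X_H] = 16 · p^{3} = 16 · 1/64 = 1/4.
Numerically: E[X] ≈ 0.25.

E[X] = 16 · (1/4)^{3} = 1/4 ≈ 0.25.


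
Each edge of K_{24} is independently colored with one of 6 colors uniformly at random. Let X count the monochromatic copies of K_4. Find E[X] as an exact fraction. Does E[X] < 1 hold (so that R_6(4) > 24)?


E[X] = C(24, 4) · 6^{1 − 6} = 10626 · 6^{−5} = 10626/7776.
As a reduced fraction: E[X] = 1771/1296 ≈ 1.3665.
Is E[X] < 1? NO.
Since E[X] ≥ 1, the first-moment bound is inconclusive at n = 24; it does NOT by itself certify R_6(4) > 24.

E[X] = 1771/1296 ≈ 1.3665; E[X] ≥ 1; first-moment method inconclusive here.


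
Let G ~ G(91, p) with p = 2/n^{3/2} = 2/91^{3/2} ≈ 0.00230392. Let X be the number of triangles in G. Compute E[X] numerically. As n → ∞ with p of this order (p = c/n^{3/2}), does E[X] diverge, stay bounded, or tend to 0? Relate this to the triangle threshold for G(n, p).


Number of potential triangles: C(91, 3) = 121485.
Each occurs with probability p³ ≈ (0.00230392)³ ≈ 1.22293598e-08.
By linearity: E[X] = C(91, 3)·p³ ≈ 121485 · 1.22293598e-08 ≈ 0.001486.
Since α = 3/2 > 1, p = c/n^{3/2} = o(1/n) is below the triangle threshold p ~ 1/n. Asymptotically E[X] ~ (c³/6)·n^{3(1−α)} = (2³/6)·n^{-1.5} → 0, so by Markov's inequality G has no triangles w.h.p.

E[X] ≈ 0.001486; in regime p = Θ(1/n^{3/2}) E[X] tends to 0 (below the triangle threshold p ~ 1/n).


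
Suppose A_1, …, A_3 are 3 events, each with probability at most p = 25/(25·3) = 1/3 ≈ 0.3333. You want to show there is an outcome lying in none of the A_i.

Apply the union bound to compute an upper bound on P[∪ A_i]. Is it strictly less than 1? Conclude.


Union bound: P[∪_{i=1}^{3} A_i] ≤ Σ_i P[A_i] ≤ 3·p = 3·(1/3) = 1.
Numerically: 1 ≈ 1.0000.
Is 1 < 1? NO.
Since the bound 1 is ≥ 1, the union bound is uninformative here; it does NOT by itself certify existence.

3·p = 1 ≈ 1.0000; existence NOT certified by the union bound.


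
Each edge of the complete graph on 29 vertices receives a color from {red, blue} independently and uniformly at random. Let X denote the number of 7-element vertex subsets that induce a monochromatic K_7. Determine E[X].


Let X = Σ_S X_S over the C(29, 7) = 1560780 subsets S of size 7, where X_S = 1 if the K_7 on S is monochromatic.
For a fixed S, the K_7 on S has C(7, 2) = 21 edges. P[all 21 edges red] = (1/2)^21, and likewise for blue, so P[monochromatic] = 2·(1/2)^21 = 2^{1 − 21} = 1/1048576.
By linearity: E[X] = C(29, 7) · 2^{1 − 21} = 1560780 · 1/1048576 = 390195/262144.
Numerically: E[X] ≈ 1.488.

E[X] = C(29,7)·2^(1−C(7,2)) = 390195/262144 ≈ 1.488.


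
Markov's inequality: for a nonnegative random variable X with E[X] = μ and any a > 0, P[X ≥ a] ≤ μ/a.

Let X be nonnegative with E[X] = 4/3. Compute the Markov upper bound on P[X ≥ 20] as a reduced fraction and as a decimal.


μ = E[X] = 4/3, a = 20.
Markov: P[X ≥ 20] ≤ μ/a = (4/3)/20 = 1/15.
Numerically: ≈ 0.06667.
(Since a = 20 > μ = 1.33333, the bound 1/15 is < 1 and informative.)

P[X ≥ 20] ≤ 1/15 ≈ 0.06667.


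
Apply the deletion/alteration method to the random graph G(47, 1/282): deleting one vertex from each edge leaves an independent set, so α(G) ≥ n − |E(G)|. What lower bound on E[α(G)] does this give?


E[|E(G)|] = C(47, 2)·p = 1081 · (1/282) = 23/6.
E[α(G)] ≥ n − E[|E(G)|] = 47 − 23/6 = 259/6.
Numerically: ≈ 43.166667.
(This is only a lower bound; the true E[α(G)] may be larger.)

E[α(G)] ≥ 259/6 ≈ 43.166667.


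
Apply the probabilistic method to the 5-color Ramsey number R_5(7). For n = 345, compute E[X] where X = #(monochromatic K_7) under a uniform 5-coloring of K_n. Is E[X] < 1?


E[X] = C(345, 7) · 5^{1 − 21} = 108567596033820 · 5^{−20} = 108567596033820/95367431640625.
As a reduced fraction: E[X] = 21713519206764/19073486328125 ≈ 1.138414.
Is E[X] < 1? NO.
Since E[X] ≥ 1, the first-moment bound is inconclusive at n = 345; it does NOT by itself certify R_5(7) > 345.

E[X] = 21713519206764/19073486328125 ≈ 1.138414; E[X] ≥ 1; first-moment method inconclusive here.


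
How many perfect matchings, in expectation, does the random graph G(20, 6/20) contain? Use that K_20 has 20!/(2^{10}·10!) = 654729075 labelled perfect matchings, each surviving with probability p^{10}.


K_20 has 20!/(2^{10}·10!) = 654729075 labelled perfect matchings.
For each such perfect matching H, let X_H = 1 if all 10 edges of H are present in G. Then P[X_H = 1] = p^{10} = (3/10)^{10} = 59049/10000000000.
By linearity: E[X] = Σ_H E[X_H] = 654729075 · p^{10} = 654729075 · 59049/10000000000 = 1546443885987/400000000.
Numerically: E[X] ≈ 3866.11.

E[X] = 654729075 · (3/10)^{10} = 1546443885987/400000000 ≈ 3866.11.


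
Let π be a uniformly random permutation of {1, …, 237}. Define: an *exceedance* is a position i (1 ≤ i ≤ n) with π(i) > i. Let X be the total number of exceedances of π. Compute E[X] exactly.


Write X = Σ_{i=1}^{237} X_i, where X_i = 1_{π(i) > i}.
For each fixed i, π(i) is uniform over {1, …, 237} (marginal of a uniform permutation), so P[π(i) > i] = (n − i)/n. Summing: Σ_{i=1}^{237} (n − i)/n = (0 + 1 + … + 236)/237 = 237(237 − 1)/(2·237) = (237 − 1)/2.
Hence E[X] = Σ_{i=1}^{237} (237 − i)/237 = 118 ≈ 118.000.

E[X] = 118 = 118.000.


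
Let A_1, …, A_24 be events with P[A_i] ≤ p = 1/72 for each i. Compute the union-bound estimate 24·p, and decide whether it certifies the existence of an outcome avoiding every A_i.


Union bound: P[∪_{i=1}^{24} A_i] ≤ Σ_i P[A_i] ≤ 24·p = 24·(1/72) = 1/3.
Numerically: 1/3 ≈ 0.3333.
Is 1/3 < 1? YES.
Since P[∪ A_i] ≤ 1/3 < 1, the complement has P[∩ A_i^c] ≥ 1 − 1/3 = 2/3 > 0, so some outcome avoids every A_i.

24·p = 1/3 ≈ 0.3333; existence CERTIFIED by the union bound.


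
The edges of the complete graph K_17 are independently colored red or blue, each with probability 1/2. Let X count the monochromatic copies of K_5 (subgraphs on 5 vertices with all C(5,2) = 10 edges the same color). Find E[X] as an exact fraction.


Let X = Σ_S X_S over the C(17, 5) = 6188 subsets S of size 5, where X_S = 1 if the K_5 on S is monochromatic.
For a fixed S, the K_5 on S has C(5, 2) = 10 edges. P[all 10 edges red] = (1/2)^10, and likewise for blue, so P[monochromatic] = 2·(1/2)^10 = 2^{1 − 10} = 1/512.
By linearity of expectation: E[X] = C(17, 5) · 2^{1 − 10} = 6188 · 1/512 = 1547/128.
Numerically: E[X] ≈ 12.0859.

E[X] = C(17,5)·2^(1−C(5,2)) = 1547/128 ≈ 12.0859.


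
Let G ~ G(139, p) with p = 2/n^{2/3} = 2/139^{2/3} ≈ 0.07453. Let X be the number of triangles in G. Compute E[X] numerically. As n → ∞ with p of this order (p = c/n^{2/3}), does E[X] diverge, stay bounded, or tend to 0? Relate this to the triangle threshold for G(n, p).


Number of potential triangles: C(139, 3) = 437989.
Each occurs with probability p³ ≈ (0.07453)³ ≈ 4.140572e-04.
By linearity: E[X] = C(139, 3)·p³ ≈ 437989 · 4.140572e-04 ≈ 181.3525.
Since α = 2/3 < 1, p = c/n^{2/3} ≫ 1/n is above the triangle threshold p ~ 1/n. Asymptotically E[X] ~ (c³/6)·n^{3(1−α)} = (2³/6)·n^{1} → ∞; triangles are abundant w.h.p.

E[X] ≈ 181.3525; in regime p = Θ(1/n^{2/3}) E[X] diverges (above the triangle threshold p ~ 1/n).


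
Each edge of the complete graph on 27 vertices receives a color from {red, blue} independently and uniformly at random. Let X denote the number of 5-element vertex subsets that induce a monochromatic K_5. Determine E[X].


Let X = Σ_S X_S over the C(27, 5) = 80730 subsets S of size 5, where X_S = 1 if the K_5 on S is monochromatic.
For a fixed S, the K_5 on S has C(5, 2) = 10 edges. P[all 10 edges red] = (1/2)^10, and likewise for blue, so P[monochromatic] = 2·(1/2)^10 = 2^{1 − 10} = 1/512.
By linearity: E[X] = C(27, 5) · 2^{1 − 10} = 80730 · 1/512 = 40365/256.
Numerically: E[X] ≈ 157.675781.

E[X] = C(27,5)·2^(1−C(5,2)) = 40365/256 ≈ 157.675781.


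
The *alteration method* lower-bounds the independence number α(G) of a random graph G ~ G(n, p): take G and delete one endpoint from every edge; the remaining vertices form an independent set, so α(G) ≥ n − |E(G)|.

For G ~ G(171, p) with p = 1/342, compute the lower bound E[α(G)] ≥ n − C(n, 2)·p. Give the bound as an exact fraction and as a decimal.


E[|E(G)|] = C(171, 2)·p = 14535 · (1/342) = 85/2.
E[α(G)] ≥ n − E[|E(G)|] = 171 − 85/2 = 257/2.
Numerically: ≈ 128.50000.
(This is only a lower bound; the true E[α(G)] may be larger.)

E[α(G)] ≥ 257/2 ≈ 128.50000.


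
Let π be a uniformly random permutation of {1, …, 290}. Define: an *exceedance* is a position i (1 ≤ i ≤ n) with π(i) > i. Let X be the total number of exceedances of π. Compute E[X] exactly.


Write X = Σ_{i=1}^{290} X_i, where X_i = 1_{π(i) > i}.
For each fixed i, π(i) is uniform over {1, …, 290} (marginal of a uniform permutation), so P[π(i) > i] = (n − i)/n. Summing: Σ_{i=1}^{290} (n − i)/n = (0 + 1 + … + 289)/290 = 290(290 − 1)/(2·290) = (290 − 1)/2.
Hence E[X] = Σ_{i=1}^{290} (290 − i)/290 = 289/2 ≈ 144.50000.

E[X] = 289/2 = 144.50000.


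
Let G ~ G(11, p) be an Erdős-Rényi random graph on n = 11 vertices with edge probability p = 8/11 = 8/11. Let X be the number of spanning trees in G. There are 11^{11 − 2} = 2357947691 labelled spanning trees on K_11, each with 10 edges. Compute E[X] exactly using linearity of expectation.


K_11 has 11^{11 − 2} = 2357947691 labelled spanning trees.
For each such spanning tree H, let X_H = 1 if all 10 edges of H are present in G. Then P[X_H = 1] = p^{10} = (8/11)^{10} = 1073741824/25937424601.
Summing the indicators: E[X] = Σ_H E[X_H] = 2357947691 · p^{10} = 2357947691 · 1073741824/25937424601 = 1073741824/11.
Numerically: E[X] ≈ 9.7613e+07.

E[X] = 2357947691 · (8/11)^{10} = 1073741824/11 ≈ 9.7613e+07.


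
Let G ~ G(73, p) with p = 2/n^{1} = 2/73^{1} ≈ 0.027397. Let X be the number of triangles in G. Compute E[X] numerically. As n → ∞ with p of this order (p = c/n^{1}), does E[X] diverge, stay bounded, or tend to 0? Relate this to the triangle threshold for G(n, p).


Number of potential triangles: C(73, 3) = 62196.
Each occurs with probability p³ ≈ (0.027397)³ ≈ 2.0564654e-05.
By linearity: E[X] = C(73, 3)·p³ ≈ 62196 · 2.0564654e-05 ≈ 1.27904.
Here α = 1, so p = 2/n is exactly at the triangle threshold p ~ 1/n. Asymptotically E[X] → c³/6 = 2³/6 = 4/3 ≈ 1.33333, a bounded constant. In this regime the triangle count is asymptotically Poisson(c³/6).

E[X] ≈ 1.27904; in regime p = Θ(1/n^{1}) E[X] stays bounded (at the triangle threshold p ~ 1/n).


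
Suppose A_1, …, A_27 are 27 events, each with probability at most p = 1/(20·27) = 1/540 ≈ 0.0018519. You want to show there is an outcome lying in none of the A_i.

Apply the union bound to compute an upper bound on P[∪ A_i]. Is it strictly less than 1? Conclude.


Union bound: P[∪_{i=1}^{27} A_i] ≤ Σ_i P[A_i] ≤ 27·p = 27·(1/540) = 1/20.
Numerically: 1/20 ≈ 0.0500000.
Is 1/20 < 1? YES.
Since P[∪ A_i] ≤ 1/20 < 1, the complement has P[∩ A_i^c] ≥ 1 − 1/20 = 19/20 > 0, so some outcome avoids every A_i.

27·p = 1/20 ≈ 0.0500000; existence CERTIFIED by the union bound.


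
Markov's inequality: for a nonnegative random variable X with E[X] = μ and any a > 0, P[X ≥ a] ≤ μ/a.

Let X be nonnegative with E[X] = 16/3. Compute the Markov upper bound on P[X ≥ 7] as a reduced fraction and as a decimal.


μ = E[X] = 16/3, a = 7.
Markov: P[X ≥ 7] ≤ μ/a = (16/3)/7 = 16/21.
Numerically: ≈ 0.7619.
(Since a = 7 > μ = 5.3333, the bound 16/21 is < 1 and informative.)

P[X ≥ 7] ≤ 16/21 ≈ 0.7619.


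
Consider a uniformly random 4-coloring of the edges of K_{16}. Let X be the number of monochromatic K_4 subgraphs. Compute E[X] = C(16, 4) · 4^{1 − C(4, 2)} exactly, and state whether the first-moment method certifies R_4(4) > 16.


E[X] = C(16, 4) · 4^{1 − 6} = 1820 · 4^{−5} = 1820/1024.
As a reduced fraction: E[X] = 455/256 ≈ 1.7773.
Is E[X] < 1? NO.
Since E[X] ≥ 1, the first-moment bound is inconclusive at n = 16; it does NOT by itself certify R_4(4) > 16.

E[X] = 455/256 ≈ 1.7773; E[X] ≥ 1; first-moment method inconclusive here.


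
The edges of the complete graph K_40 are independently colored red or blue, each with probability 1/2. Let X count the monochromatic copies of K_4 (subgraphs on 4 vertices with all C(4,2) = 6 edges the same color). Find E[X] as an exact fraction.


Let X = Σ_S X_S over the C(40, 4) = 91390 subsets S of size 4, where X_S = 1 if the K_4 on S is monochromatic.
For a fixed S, the K_4 on S has C(4, 2) = 6 edges. P[all 6 edges red] = (1/2)^6, and likewise for blue, so P[monochromatic] = 2·(1/2)^6 = 2^{1 − 6} = 1/32.
By linearity: E[X] = C(40, 4) · 2^{1 − 6} = 91390 · 1/32 = 45695/16.
Numerically: E[X] ≈ 2855.938.

E[X] = C(40,4)·2^(1−C(4,2)) = 45695/16 ≈ 2855.938.


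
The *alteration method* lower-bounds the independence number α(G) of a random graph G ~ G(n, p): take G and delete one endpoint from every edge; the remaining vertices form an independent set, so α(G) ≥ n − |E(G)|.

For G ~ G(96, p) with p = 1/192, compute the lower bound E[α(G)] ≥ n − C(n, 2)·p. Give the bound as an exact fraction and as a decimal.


E[|E(G)|] = C(96, 2)·p = 4560 · (1/192) = 95/4.
E[α(G)] ≥ n − E[|E(G)|] = 96 − 95/4 = 289/4.
Numerically: ≈ 72.250000.
(This is only a lower bound; the true E[α(G)] may be larger.)

E[α(G)] ≥ 289/4 ≈ 72.250000.


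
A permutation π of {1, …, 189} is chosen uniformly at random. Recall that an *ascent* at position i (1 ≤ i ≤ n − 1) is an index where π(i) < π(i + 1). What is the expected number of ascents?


Write X = Σ X_I over i = 1, …, 188, with X_I the indicator of one ascent.
There are 188 indicators.
For each fixed i, the pair (π(i), π(i+1)) is a uniformly random ordered pair of distinct values from {1, …, 189}; by symmetry P[π(i) < π(i+1)] = 1/2.
By linearity: E[X] = 188 · (1/2) = (189 − 1) · (1/2) = 94 ≈ 94.0000.

E[X] = 94 = 94.0000.


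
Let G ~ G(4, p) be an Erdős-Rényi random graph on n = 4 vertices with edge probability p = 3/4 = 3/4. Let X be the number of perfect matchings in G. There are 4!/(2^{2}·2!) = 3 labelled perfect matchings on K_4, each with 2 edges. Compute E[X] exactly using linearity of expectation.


K_4 has 4!/(2^{2}·2!) = 3 labelled perfect matchings.
For each such perfect matching H, let X_H = 1 if all 2 edges of H are present in G. Then P[X_H = 1] = p^{2} = (3/4)^{2} = 9/16.
By linearity: E[X] = Σ_H E[X_H] = 3 · p^{2} = 3 · 9/16 = 27/16.
Numerically: E[X] ≈ 1.6875.

E[X] = 3 · (3/4)^{2} = 27/16 ≈ 1.6875.


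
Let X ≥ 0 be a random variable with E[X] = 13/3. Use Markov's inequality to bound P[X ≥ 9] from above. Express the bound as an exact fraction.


μ = E[X] = 13/3, a = 9.
Markov: P[X ≥ 9] ≤ μ/a = (13/3)/9 = 13/27.
Numerically: ≈ 0.481481.
(Since a = 9 > μ = 4.333333, the bound 13/27 is < 1 and informative.)

P[X ≥ 9] ≤ 13/27 ≈ 0.481481.


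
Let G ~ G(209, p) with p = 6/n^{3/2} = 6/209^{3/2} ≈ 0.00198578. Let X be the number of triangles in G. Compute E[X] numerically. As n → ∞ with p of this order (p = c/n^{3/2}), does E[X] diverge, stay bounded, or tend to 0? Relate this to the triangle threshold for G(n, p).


Number of potential triangles: C(209, 3) = 1499784.
Each occurs with probability p³ ≈ (0.00198578)³ ≈ 7.83060764e-09.
By linearity: E[X] = C(209, 3)·p³ ≈ 1499784 · 7.83060764e-09 ≈ 0.011744.
Since α = 3/2 > 1, p = c/n^{3/2} = o(1/n) is below the triangle threshold p ~ 1/n. Asymptotically E[X] ~ (c³/6)·n^{3(1−α)} = (6³/6)·n^{-1.5} → 0, so by Markov's inequality G has no triangles w.h.p.

E[X] ≈ 0.011744; in regime p = Θ(1/n^{3/2}) E[X] tends to 0 (below the triangle threshold p ~ 1/n).


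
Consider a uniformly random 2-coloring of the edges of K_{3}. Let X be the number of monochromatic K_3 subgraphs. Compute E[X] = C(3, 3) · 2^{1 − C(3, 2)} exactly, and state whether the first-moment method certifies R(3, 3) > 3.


E[X] = C(3, 3) · 2^{1 − 3} = 1 · 2^{−2} = 1/4.
As a reduced fraction: E[X] = 1/4 ≈ 0.25000.
Is E[X] < 1? YES.
Since E[X] < 1, there exists a 2-coloring of K_{3} with no monochromatic K_3; hence R(3, 3) > 3.

E[X] = 1/4 ≈ 0.25000; E[X] < 1, so R(3, 3) > 3.


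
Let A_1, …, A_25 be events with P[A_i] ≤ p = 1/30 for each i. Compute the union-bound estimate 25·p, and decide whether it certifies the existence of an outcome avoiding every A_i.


Union bound: P[∪_{i=1}^{25} A_i] ≤ Σ_i P[A_i] ≤ 25·p = 25·(1/30) = 5/6.
Numerically: 5/6 ≈ 0.83333.
Is 5/6 < 1? YES.
Since P[∪ A_i] ≤ 5/6 < 1, the complement has P[∩ A_i^c] ≥ 1 − 5/6 = 1/6 > 0, so some outcome avoids every A_i.

25·p = 5/6 ≈ 0.83333; existence CERTIFIED by the union bound.


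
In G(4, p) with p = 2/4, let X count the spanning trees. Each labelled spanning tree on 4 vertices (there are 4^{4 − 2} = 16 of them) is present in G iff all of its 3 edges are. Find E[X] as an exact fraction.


K_4 has 4^{4 − 2} = 16 labelled spanning trees.
For each such spanning tree H, let X_H = 1 if all 3 edges of H are present in G. Then P[X_H = 1] = p^{3} = (1/2)^{3} = 1/8.
By linearity of expectation: E[X] = Σ_H E[X_H] = 16 · p^{3} = 16 · 1/8 = 2.
Numerically: E[X] ≈ 2.

E[X] = 16 · (1/2)^{3} = 2 ≈ 2.


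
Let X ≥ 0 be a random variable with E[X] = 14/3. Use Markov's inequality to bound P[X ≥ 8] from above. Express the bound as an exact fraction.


μ = E[X] = 14/3, a = 8.
Markov: P[X ≥ 8] ≤ μ/a = (14/3)/8 = 7/12.
Numerically: ≈ 0.583.
(Since a = 8 > μ = 4.667, the bound 7/12 is < 1 and informative.)

P[X ≥ 8] ≤ 7/12 ≈ 0.583.


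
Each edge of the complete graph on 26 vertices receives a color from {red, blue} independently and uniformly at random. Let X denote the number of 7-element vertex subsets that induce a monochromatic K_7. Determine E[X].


Let X = Σ_S X_S over the C(26, 7) = 657800 subsets S of size 7, where X_S = 1 if the K_7 on S is monochromatic.
For a fixed S, the K_7 on S has C(7, 2) = 21 edges. P[all 21 edges red] = (1/2)^21, and likewise for blue, so P[monochromatic] = 2·(1/2)^21 = 2^{1 − 21} = 1/1048576.
By linearity: E[X] = C(26, 7) · 2^{1 − 21} = 657800 · 1/1048576 = 82225/131072.
Numerically: E[X] ≈ 0.627.

E[X] = C(26,7)·2^(1−C(7,2)) = 82225/131072 ≈ 0.627.


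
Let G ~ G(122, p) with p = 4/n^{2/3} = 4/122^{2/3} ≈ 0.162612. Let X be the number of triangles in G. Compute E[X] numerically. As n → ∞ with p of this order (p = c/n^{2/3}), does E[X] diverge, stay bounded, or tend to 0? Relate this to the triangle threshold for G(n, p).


Number of potential triangles: C(122, 3) = 295240.
Each occurs with probability p³ ≈ (0.162612)³ ≈ 4.29991938e-03.
By linearity: E[X] = C(122, 3)·p³ ≈ 295240 · 4.29991938e-03 ≈ 1269.508197.
Since α = 2/3 < 1, p = c/n^{2/3} ≫ 1/n is above the triangle threshold p ~ 1/n. Asymptotically E[X] ~ (c³/6)·n^{3(1−α)} = (4³/6)·n^{1} → ∞; triangles are abundant w.h.p.

E[X] ≈ 1269.508197; in regime p = Θ(1/n^{2/3}) E[X] diverges (above the triangle threshold p ~ 1/n).


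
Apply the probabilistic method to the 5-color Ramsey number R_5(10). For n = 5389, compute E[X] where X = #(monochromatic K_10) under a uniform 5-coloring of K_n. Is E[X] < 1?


E[X] = C(5389, 10) · 5^{1 − 45} = 5645340767466558997768874792926 · 5^{−44} = 5645340767466558997768874792926/5684341886080801486968994140625.
As a reduced fraction: E[X] = 5645340767466558997768874792926/5684341886080801486968994140625 ≈ 0.9931389.
Is E[X] < 1? YES.
Since E[X] < 1, there exists a 5-coloring of K_{5389} with no monochromatic K_10; hence R_5(10) > 5389.

E[X] = 5645340767466558997768874792926/5684341886080801486968994140625 ≈ 0.9931389; E[X] < 1, so R_5(10) > 5389.


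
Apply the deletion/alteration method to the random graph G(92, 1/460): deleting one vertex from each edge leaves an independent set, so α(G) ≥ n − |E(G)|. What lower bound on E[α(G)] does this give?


E[|E(G)|] = C(92, 2)·p = 4186 · (1/460) = 91/10.
E[α(G)] ≥ n − E[|E(G)|] = 92 − 91/10 = 829/10.
Numerically: ≈ 82.9000.
(This is only a lower bound; the true E[α(G)] may be larger.)

E[α(G)] ≥ 829/10 ≈ 82.9000.


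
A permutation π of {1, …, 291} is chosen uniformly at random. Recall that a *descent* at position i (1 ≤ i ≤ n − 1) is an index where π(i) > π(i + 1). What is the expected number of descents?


Write X = Σ X_I over i = 1, …, 290, with X_I the indicator of one descent.
There are 290 indicators.
For each fixed i, the pair (π(i), π(i+1)) is a uniformly random ordered pair of distinct values from {1, …, 291}; by symmetry P[π(i) > π(i+1)] = 1/2.
By linearity: E[X] = 290 · (1/2) = (291 − 1) · (1/2) = 145 ≈ 145.00000.

E[X] = 145 = 145.00000.


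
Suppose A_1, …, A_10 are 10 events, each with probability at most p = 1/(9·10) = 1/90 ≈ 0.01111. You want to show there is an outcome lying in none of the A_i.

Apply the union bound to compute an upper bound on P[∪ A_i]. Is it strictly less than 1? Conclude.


Union bound: P[∪_{i=1}^{10} A_i] ≤ Σ_i P[A_i] ≤ 10·p = 10·(1/90) = 1/9.
Numerically: 1/9 ≈ 0.11111.
Is 1/9 < 1? YES.
Since P[∪ A_i] ≤ 1/9 < 1, the complement has P[∩ A_i^c] ≥ 1 − 1/9 = 8/9 > 0, so some outcome avoids every A_i.

10·p = 1/9 ≈ 0.11111; existence CERTIFIED by the union bound.


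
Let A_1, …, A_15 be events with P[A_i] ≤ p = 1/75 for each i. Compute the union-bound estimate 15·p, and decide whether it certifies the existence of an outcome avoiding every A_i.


Union bound: P[∪_{i=1}^{15} A_i] ≤ Σ_i P[A_i] ≤ 15·p = 15·(1/75) = 1/5.
Numerically: 1/5 ≈ 0.20000.
Is 1/5 < 1? YES.
Since P[∪ A_i] ≤ 1/5 < 1, the complement has P[∩ A_i^c] ≥ 1 − 1/5 = 4/5 > 0, so some outcome avoids every A_i.

15·p = 1/5 ≈ 0.20000; existence CERTIFIED by the union bound.


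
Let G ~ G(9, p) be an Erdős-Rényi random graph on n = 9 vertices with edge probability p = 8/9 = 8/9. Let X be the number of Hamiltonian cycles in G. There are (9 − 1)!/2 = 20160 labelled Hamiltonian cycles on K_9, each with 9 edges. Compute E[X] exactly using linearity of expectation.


K_9 has (9 − 1)!/2 = 20160 labelled Hamiltonian cycles.
For each such Hamiltonian cycle H, let X_H = 1 if all 9 edges of H are present in G. Then P[X_H = 1] = p^{9} = (8/9)^{9} = 134217728/387420489.
Summing the indicators: E[X] = Σ_H E[X_H] = 20160 · p^{9} = 20160 · 134217728/387420489 = 300647710720/43046721.
Numerically: E[X] ≈ 6984.

E[X] = 20160 · (8/9)^{9} = 300647710720/43046721 ≈ 6984.


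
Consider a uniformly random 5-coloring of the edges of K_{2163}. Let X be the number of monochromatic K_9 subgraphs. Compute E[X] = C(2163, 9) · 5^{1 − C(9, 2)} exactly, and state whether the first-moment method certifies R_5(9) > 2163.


E[X] = C(2163, 9) · 5^{1 − 36} = 2808716806866462450348390 · 5^{−35} = 2808716806866462450348390/2910383045673370361328125.
As a reduced fraction: E[X] = 561743361373292490069678/582076609134674072265625 ≈ 0.9651.
Is E[X] < 1? YES.
Since E[X] < 1, there exists a 5-coloring of K_{2163} with no monochromatic K_9; hence R_5(9) > 2163.

E[X] = 561743361373292490069678/582076609134674072265625 ≈ 0.9651; E[X] < 1, so R_5(9) > 2163.


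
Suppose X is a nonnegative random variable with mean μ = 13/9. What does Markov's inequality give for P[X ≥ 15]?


μ = E[X] = 13/9, a = 15.
Markov: P[X ≥ 15] ≤ μ/a = (13/9)/15 = 13/135.
Numerically: ≈ 0.096296.
(Since a = 15 > μ = 1.444444, the bound 13/135 is < 1 and informative.)

P[X ≥ 15] ≤ 13/135 ≈ 0.096296.


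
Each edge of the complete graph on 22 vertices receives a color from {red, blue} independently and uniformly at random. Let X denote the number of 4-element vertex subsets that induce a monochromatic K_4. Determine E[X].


Let X = Σ_S X_S over the C(22, 4) = 7315 subsets S of size 4, where X_S = 1 if the K_4 on S is monochromatic.
For a fixed S, the K_4 on S has C(4, 2) = 6 edges. P[all 6 edges red] = (1/2)^6, and likewise for blue, so P[monochromatic] = 2·(1/2)^6 = 2^{1 − 6} = 1/32.
By linearity of expectation: E[X] = C(22, 4) · 2^{1 − 6} = 7315 · 1/32 = 7315/32.
Numerically: E[X] ≈ 228.5938.

E[X] = C(22,4)·2^(1−C(4,2)) = 7315/32 ≈ 228.5938.


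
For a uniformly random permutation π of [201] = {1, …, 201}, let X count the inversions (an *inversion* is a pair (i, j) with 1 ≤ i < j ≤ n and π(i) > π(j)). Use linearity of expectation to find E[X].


Write X = Σ X_I over the C(201, 2) = 20100 pairs i < j, with X_I the indicator of one inversion.
There are 20100 indicators.
For each fixed pair i < j, the values π(i) and π(j) are two distinct elements of {1, …, 201} in uniformly random order; by symmetry P[π(i) > π(j)] = 1/2.
By linearity: E[X] = 20100 · (1/2) = C(201, 2) · (1/2) = 20100/2 = 10050 ≈ 10050.000.

E[X] = 10050 = 10050.000.


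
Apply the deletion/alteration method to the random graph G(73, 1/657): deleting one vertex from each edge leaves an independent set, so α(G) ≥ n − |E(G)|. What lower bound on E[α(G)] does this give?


E[|E(G)|] = C(73, 2)·p = 2628 · (1/657) = 4.
E[α(G)] ≥ n − E[|E(G)|] = 73 − 4 = 69.
Numerically: ≈ 69.0000.
(This is only a lower bound; the true E[α(G)] may be larger.)

E[α(G)] ≥ 69 ≈ 69.0000.


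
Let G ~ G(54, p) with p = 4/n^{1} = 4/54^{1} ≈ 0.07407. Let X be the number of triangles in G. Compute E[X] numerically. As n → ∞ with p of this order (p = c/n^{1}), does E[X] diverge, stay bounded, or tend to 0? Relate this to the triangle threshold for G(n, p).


Number of potential triangles: C(54, 3) = 24804.
Each occurs with probability p³ ≈ (0.07407)³ ≈ 4.064421e-04.
By linearity: E[X] = C(54, 3)·p³ ≈ 24804 · 4.064421e-04 ≈ 10.0814.
Here α = 1, so p = 4/n is exactly at the triangle threshold p ~ 1/n. Asymptotically E[X] → c³/6 = 4³/6 = 32/3 ≈ 10.6667, a bounded constant. In this regime the triangle count is asymptotically Poisson(c³/6).

E[X] ≈ 10.0814; in regime p = Θ(1/n^{1}) E[X] stays bounded (at the triangle threshold p ~ 1/n).


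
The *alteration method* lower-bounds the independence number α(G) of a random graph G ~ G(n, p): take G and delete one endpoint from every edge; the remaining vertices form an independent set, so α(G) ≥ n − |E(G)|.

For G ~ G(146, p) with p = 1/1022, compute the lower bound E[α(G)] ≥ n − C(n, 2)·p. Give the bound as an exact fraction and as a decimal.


E[|E(G)|] = C(146, 2)·p = 10585 · (1/1022) = 145/14.
E[α(G)] ≥ n − E[|E(G)|] = 146 − 145/14 = 1899/14.
Numerically: ≈ 135.6429.
(This is only a lower bound; the true E[α(G)] may be larger.)

E[α(G)] ≥ 1899/14 ≈ 135.6429.


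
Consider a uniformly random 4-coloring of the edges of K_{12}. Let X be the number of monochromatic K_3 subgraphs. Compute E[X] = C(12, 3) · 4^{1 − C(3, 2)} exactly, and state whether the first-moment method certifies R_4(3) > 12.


E[X] = C(12, 3) · 4^{1 − 3} = 220 · 4^{−2} = 220/16.
As a reduced fraction: E[X] = 55/4 ≈ 13.7500000.
Is E[X] < 1? NO.
Since E[X] ≥ 1, the first-moment bound is inconclusive at n = 12; it does NOT by itself certify R_4(3) > 12.

E[X] = 55/4 ≈ 13.7500000; E[X] ≥ 1; first-moment method inconclusive here.


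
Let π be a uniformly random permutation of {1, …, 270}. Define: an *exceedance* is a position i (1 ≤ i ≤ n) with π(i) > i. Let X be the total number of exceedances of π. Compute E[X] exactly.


Write X = Σ_{i=1}^{270} X_i, where X_i = 1_{π(i) > i}.
For each fixed i, π(i) is uniform over {1, …, 270} (marginal of a uniform permutation), so P[π(i) > i] = (n − i)/n. Summing: Σ_{i=1}^{270} (n − i)/n = (0 + 1 + … + 269)/270 = 270(270 − 1)/(2·270) = (270 − 1)/2.
Hence E[X] = Σ_{i=1}^{270} (270 − i)/270 = 269/2 ≈ 134.500000.

E[X] = 269/2 = 134.500000.


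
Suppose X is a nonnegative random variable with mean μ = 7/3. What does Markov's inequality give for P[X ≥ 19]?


μ = E[X] = 7/3, a = 19.
Markov: P[X ≥ 19] ≤ μ/a = (7/3)/19 = 7/57.
Numerically: ≈ 0.123.
(Since a = 19 > μ = 2.333, the bound 7/57 is < 1 and informative.)

P[X ≥ 19] ≤ 7/57 ≈ 0.123.


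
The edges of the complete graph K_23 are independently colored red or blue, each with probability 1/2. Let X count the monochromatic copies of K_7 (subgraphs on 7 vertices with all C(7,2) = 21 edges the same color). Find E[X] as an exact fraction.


Let X = Σ_S X_S over the C(23, 7) = 245157 subsets S of size 7, where X_S = 1 if the K_7 on S is monochromatic.
For a fixed S, the K_7 on S has C(7, 2) = 21 edges. P[all 21 edges red] = (1/2)^21, and likewise for blue, so P[monochromatic] = 2·(1/2)^21 = 2^{1 − 21} = 1/1048576.
Summing: E[X] = C(23, 7) · 2^{1 − 21} = 245157 · 1/1048576 = 245157/1048576.
Numerically: E[X] ≈ 0.233800.

E[X] = C(23,7)·2^(1−C(7,2)) = 245157/1048576 ≈ 0.233800.


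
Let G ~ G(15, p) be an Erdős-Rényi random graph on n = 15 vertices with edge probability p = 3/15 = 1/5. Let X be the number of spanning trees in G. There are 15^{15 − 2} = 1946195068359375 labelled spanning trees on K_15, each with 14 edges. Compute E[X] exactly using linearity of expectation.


K_15 has 15^{15 − 2} = 1946195068359375 labelled spanning trees.
For each such spanning tree H, let X_H = 1 if all 14 edges of H are present in G. Then P[X_H = 1] = p^{14} = (1/5)^{14} = 1/6103515625.
By linearity: E[X] = Σ_H E[X_H] = 1946195068359375 · p^{14} = 1946195068359375 · 1/6103515625 = 1594323/5.
Numerically: E[X] ≈ 3.19e+05.

E[X] = 1946195068359375 · (1/5)^{14} = 1594323/5 ≈ 3.19e+05.


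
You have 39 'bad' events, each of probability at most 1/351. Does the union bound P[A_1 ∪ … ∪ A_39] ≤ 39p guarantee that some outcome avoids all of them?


Union bound: P[∪_{i=1}^{39} A_i] ≤ Σ_i P[A_i] ≤ 39·p = 39·(1/351) = 1/9.
Numerically: 1/9 ≈ 0.111.
Is 1/9 < 1? YES.
Since P[∪ A_i] ≤ 1/9 < 1, the complement has P[∩ A_i^c] ≥ 1 − 1/9 = 8/9 > 0, so some outcome avoids every A_i.

39·p = 1/9 ≈ 0.111; existence CERTIFIED by the union bound.


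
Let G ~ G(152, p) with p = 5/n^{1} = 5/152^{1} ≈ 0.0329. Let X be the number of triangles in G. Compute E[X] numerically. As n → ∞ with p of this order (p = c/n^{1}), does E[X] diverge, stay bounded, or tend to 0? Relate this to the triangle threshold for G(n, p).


Number of potential triangles: C(152, 3) = 573800.
Each occurs with probability p³ ≈ (0.0329)³ ≈ 3.55942e-05.
By linearity: E[X] = C(152, 3)·p³ ≈ 573800 · 3.55942e-05 ≈ 20.424.
Here α = 1, so p = 5/n is exactly at the triangle threshold p ~ 1/n. Asymptotically E[X] → c³/6 = 5³/6 = 125/6 ≈ 20.833, a bounded constant. In this regime the triangle count is asymptotically Poisson(c³/6).

E[X] ≈ 20.424; in regime p = Θ(1/n^{1}) E[X] stays bounded (at the triangle threshold p ~ 1/n).


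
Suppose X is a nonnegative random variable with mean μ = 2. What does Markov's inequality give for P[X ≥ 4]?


μ = E[X] = 2, a = 4.
Markov: P[X ≥ 4] ≤ μ/a = (2)/4 = 1/2.
Numerically: ≈ 0.500.
(Since a = 4 > μ = 2.000, the bound 1/2 is < 1 and informative.)

P[X ≥ 4] ≤ 1/2 ≈ 0.500.


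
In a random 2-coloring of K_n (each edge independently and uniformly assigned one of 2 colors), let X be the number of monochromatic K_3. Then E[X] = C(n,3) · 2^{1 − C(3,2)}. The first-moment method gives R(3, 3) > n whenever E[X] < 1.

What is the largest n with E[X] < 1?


We need C(n, 3) · 2^{1 − 3} < 1, i.e. C(n, 3) < 2^{3 − 1} = 4.
Check values of n near the boundary:
  n = 3: C(3, 3) = 1; 1 < 4? YES
  n = 4: C(4, 3) = 4; 4 < 4? NO
The largest n with C(n, 3) < 4 is n = 3 (where E[X] = 1/4 ≈ 0.2500). Hence R(3, 3) > 3, i.e. R(3, 3) ≥ 4.

Largest n = 3; hence R(3, 3) > 3.


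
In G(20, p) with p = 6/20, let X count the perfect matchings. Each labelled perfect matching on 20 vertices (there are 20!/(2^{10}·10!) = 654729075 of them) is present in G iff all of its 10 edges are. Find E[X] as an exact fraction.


K_20 has 20!/(2^{10}·10!) = 654729075 labelled perfect matchings.
For each such perfect matching H, let X_H = 1 if all 10 edges of H are present in G. Then P[X_H = 1] = p^{10} = (3/10)^{10} = 59049/10000000000.
Summing the indicators: E[X] = Σ_H E[X_H] = 654729075 · p^{10} = 654729075 · 59049/10000000000 = 1546443885987/400000000.
Numerically: E[X] ≈ 3866.

E[X] = 654729075 · (3/10)^{10} = 1546443885987/400000000 ≈ 3866.


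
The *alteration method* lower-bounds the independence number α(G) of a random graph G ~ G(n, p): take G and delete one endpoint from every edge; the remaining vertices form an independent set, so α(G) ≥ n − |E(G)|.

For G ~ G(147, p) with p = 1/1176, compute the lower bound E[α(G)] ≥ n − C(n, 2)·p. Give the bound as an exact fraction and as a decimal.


E[|E(G)|] = C(147, 2)·p = 10731 · (1/1176) = 73/8.
E[α(G)] ≥ n − E[|E(G)|] = 147 − 73/8 = 1103/8.
Numerically: ≈ 137.875.
(This is only a lower bound; the true E[α(G)] may be larger.)

E[α(G)] ≥ 1103/8 ≈ 137.875.


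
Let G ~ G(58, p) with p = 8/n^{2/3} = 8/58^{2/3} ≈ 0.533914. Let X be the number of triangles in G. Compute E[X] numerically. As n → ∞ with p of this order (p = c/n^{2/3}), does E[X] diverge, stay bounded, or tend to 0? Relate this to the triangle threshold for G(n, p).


Number of potential triangles: C(58, 3) = 30856.
Each occurs with probability p³ ≈ (0.533914)³ ≈ 1.52199762e-01.
By linearity: E[X] = C(58, 3)·p³ ≈ 30856 · 1.52199762e-01 ≈ 4696.275862.
Since α = 2/3 < 1, p = c/n^{2/3} ≫ 1/n is above the triangle threshold p ~ 1/n. Asymptotically E[X] ~ (c³/6)·n^{3(1−α)} = (8³/6)·n^{1} → ∞; triangles are abundant w.h.p.

E[X] ≈ 4696.275862; in regime p = Θ(1/n^{2/3}) E[X] diverges (above the triangle threshold p ~ 1/n).


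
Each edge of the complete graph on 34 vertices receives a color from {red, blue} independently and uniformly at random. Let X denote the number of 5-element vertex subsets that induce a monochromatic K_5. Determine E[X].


Let X = Σ_S X_S over the C(34, 5) = 278256 subsets S of size 5, where X_S = 1 if the K_5 on S is monochromatic.
For a fixed S, the K_5 on S has C(5, 2) = 10 edges. P[all 10 edges red] = (1/2)^10, and likewise for blue, so P[monochromatic] = 2·(1/2)^10 = 2^{1 − 10} = 1/512.
By linearity: E[X] = C(34, 5) · 2^{1 − 10} = 278256 · 1/512 = 17391/32.
Numerically: E[X] ≈ 543.468750.

E[X] = C(34,5)·2^(1−C(5,2)) = 17391/32 ≈ 543.468750.


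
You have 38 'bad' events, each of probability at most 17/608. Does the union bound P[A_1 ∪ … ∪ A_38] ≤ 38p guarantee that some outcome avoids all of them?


Union bound: P[∪_{i=1}^{38} A_i] ≤ Σ_i P[A_i] ≤ 38·p = 38·(17/608) = 17/16.
Numerically: 17/16 ≈ 1.062500.
Is 17/16 < 1? NO.
Since the bound 17/16 is ≥ 1, the union bound is uninformative here; it does NOT by itself certify existence.

38·p = 17/16 ≈ 1.062500; existence NOT certified by the union bound.


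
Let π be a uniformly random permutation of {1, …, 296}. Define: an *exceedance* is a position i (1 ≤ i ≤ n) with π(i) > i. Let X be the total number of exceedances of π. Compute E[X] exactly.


Write X = Σ_{i=1}^{296} X_i, where X_i = 1_{π(i) > i}.
For each fixed i, π(i) is uniform over {1, …, 296} (marginal of a uniform permutation), so P[π(i) > i] = (n − i)/n. Summing: Σ_{i=1}^{296} (n − i)/n = (0 + 1 + … + 295)/296 = 296(296 − 1)/(2·296) = (296 − 1)/2.
Hence E[X] = Σ_{i=1}^{296} (296 − i)/296 = 295/2 ≈ 147.5000.

E[X] = 295/2 = 147.5000.


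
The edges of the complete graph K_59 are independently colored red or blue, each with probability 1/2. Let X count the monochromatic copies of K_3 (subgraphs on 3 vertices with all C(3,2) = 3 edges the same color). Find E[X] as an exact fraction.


Let X = Σ_S X_S over the C(59, 3) = 32509 subsets S of size 3, where X_S = 1 if the K_3 on S is monochromatic.
For a fixed S, the K_3 on S has C(3, 2) = 3 edges. P[all 3 edges red] = (1/2)^3, and likewise for blue, so P[monochromatic] = 2·(1/2)^3 = 2^{1 − 3} = 1/4.
By linearity of expectation: E[X] = C(59, 3) · 2^{1 − 3} = 32509 · 1/4 = 32509/4.
Numerically: E[X] ≈ 8127.2500.

E[X] = C(59,3)·2^(1−C(3,2)) = 32509/4 ≈ 8127.2500.


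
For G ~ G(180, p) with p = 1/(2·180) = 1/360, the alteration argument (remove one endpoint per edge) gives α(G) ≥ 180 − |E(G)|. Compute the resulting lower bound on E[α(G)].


E[|E(G)|] = C(180, 2)·p = 16110 · (1/360) = 179/4.
E[α(G)] ≥ n − E[|E(G)|] = 180 − 179/4 = 541/4.
Numerically: ≈ 135.2500.
(This is only a lower bound; the true E[α(G)] may be larger.)

E[α(G)] ≥ 541/4 ≈ 135.2500.


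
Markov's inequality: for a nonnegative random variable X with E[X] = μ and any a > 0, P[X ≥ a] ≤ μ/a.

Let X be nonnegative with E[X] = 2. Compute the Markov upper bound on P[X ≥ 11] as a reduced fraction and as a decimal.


μ = E[X] = 2, a = 11.
Markov: P[X ≥ 11] ≤ μ/a = (2)/11 = 2/11.
Numerically: ≈ 0.181818.
(Since a = 11 > μ = 2.000000, the bound 2/11 is < 1 and informative.)

P[X ≥ 11] ≤ 2/11 ≈ 0.181818.


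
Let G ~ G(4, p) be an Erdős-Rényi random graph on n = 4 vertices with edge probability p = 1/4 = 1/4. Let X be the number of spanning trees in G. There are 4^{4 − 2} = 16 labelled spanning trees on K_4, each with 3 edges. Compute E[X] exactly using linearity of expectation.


K_4 has 4^{4 − 2} = 16 labelled spanning trees.
For each such spanning tree H, let X_H = 1 if all 3 edges of H are present in G. Then P[X_H = 1] = p^{3} = (1/4)^{3} = 1/64.
Summing the indicators: E[X] = Σ_H E[X_H] = 16 · p^{3} = 16 · 1/64 = 1/4.
Numerically: E[X] ≈ 0.25.

E[X] = 16 · (1/4)^{3} = 1/4 ≈ 0.25.
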